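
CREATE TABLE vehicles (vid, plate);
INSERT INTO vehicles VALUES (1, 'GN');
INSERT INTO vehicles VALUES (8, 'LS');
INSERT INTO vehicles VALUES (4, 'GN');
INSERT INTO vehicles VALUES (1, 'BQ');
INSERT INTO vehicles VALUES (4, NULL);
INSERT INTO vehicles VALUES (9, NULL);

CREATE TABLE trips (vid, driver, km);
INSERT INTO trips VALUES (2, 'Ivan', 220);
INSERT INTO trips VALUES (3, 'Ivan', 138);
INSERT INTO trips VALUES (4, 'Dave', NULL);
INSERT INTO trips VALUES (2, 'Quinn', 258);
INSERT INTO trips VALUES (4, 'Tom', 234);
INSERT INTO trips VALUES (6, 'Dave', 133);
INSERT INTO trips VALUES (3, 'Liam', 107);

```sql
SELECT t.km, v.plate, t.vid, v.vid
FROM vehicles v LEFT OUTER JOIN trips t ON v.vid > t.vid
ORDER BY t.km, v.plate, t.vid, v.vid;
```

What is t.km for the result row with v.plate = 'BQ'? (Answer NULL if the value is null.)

LEFT JOIN keeps every row from `vehicles`; unmatched rows get NULL for `trips`'s columns.
Matching on v.vid > t.vid.
Matched pairs: 22; unmatched v rows kept: 2.

NULL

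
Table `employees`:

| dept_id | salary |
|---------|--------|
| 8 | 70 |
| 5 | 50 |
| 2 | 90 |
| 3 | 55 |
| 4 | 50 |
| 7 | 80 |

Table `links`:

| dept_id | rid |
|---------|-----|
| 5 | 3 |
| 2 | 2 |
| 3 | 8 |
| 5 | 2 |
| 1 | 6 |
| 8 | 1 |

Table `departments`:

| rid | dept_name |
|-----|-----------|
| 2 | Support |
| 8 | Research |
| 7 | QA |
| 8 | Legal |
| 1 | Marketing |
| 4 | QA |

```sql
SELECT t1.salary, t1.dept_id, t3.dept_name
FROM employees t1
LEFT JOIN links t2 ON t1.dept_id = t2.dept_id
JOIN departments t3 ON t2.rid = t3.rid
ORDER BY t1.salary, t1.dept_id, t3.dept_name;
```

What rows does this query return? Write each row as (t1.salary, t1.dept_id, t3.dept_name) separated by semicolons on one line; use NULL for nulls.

Step 1 — t1 LEFT JOIN t2 on dept_id → 7 row(s).
Then INNER JOIN `departments t3` on rid: keep only rows whose t2.rid appears in t3.

(50, 5, Support); (55, 3, Legal); (55, 3, Research); (70, 8, Marketing); (90, 2, Support)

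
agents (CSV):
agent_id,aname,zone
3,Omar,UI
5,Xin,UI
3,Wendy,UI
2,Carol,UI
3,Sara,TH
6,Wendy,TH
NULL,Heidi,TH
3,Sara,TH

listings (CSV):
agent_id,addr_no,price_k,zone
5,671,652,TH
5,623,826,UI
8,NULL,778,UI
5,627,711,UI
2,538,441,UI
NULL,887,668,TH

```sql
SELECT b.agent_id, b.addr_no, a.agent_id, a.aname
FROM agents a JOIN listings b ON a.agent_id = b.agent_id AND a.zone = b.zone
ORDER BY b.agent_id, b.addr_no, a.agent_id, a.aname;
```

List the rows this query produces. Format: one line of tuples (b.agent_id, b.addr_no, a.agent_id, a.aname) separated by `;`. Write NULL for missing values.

(2, 538, 2, Carol); (5, 623, 5, Xin); (5, 627, 5, Xin)

INNER JOIN keeps only pairs where the ON condition holds.
Matching on a.agent_id = b.agent_id AND a.zone = b.zone. A NULL in a compared column never satisfies the condition.
- a (agent_id=3, zone=UI) has no partner → excluded.
- a (agent_id=5, zone=UI) pairs with 2 row(s) of b.
- a (agent_id=3, zone=UI) has no partner → excluded.
- a (agent_id=2, zone=UI) pairs with 1 row(s) of b.
- a (agent_id=3, zone=TH) has no partner → excluded.
- a (agent_id=6, zone=TH) has no partner → excluded.
- a (agent_id=NULL, zone=TH) has no partner → excluded.
- a (agent_id=3, zone=TH) has no partner → excluded.
After projecting and ordering:
b.agent_id | b.addr_no | a.agent_id | a.aname
2 | 538 | 2 | Carol
5 | 623 | 5 | Xin
5 | 627 | 5 | Xin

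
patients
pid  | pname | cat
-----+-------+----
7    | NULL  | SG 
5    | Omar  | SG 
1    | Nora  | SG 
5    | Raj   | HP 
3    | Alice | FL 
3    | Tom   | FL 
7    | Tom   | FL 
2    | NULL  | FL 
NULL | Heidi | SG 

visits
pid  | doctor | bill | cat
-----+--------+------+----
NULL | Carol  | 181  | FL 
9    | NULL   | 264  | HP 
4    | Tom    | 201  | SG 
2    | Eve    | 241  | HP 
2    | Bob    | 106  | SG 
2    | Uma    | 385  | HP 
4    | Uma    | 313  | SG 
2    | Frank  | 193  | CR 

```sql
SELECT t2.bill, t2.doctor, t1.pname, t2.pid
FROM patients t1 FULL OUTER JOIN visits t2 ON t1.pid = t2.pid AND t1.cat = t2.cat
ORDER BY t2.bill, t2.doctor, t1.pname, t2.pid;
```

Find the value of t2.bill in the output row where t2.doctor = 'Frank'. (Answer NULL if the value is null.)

193

FULL OUTER JOIN keeps every row from both sides; unmatched rows get NULL for the other side's columns.
Matching on t1.pid = t2.pid AND t1.cat = t2.cat. A NULL in a compared column never satisfies the condition.
- t1 (pid=7, cat=SG) has no partner → padded with NULL.
- t1 (pid=5, cat=SG) has no partner → padded with NULL.
- t1 (pid=1, cat=SG) has no partner → padded with NULL.
- t1 (pid=5, cat=HP) has no partner → padded with NULL.
- t1 (pid=3, cat=FL) has no partner → padded with NULL.
- t1 (pid=3, cat=FL) has no partner → padded with NULL.
- t1 (pid=7, cat=FL) has no partner → padded with NULL.
- t1 (pid=2, cat=FL) has no partner → padded with NULL.
- t1 (pid=NULL, cat=SG) has no partner → padded with NULL.
- plus 8 unmatched t2 row(s), each kept with NULL t1 columns.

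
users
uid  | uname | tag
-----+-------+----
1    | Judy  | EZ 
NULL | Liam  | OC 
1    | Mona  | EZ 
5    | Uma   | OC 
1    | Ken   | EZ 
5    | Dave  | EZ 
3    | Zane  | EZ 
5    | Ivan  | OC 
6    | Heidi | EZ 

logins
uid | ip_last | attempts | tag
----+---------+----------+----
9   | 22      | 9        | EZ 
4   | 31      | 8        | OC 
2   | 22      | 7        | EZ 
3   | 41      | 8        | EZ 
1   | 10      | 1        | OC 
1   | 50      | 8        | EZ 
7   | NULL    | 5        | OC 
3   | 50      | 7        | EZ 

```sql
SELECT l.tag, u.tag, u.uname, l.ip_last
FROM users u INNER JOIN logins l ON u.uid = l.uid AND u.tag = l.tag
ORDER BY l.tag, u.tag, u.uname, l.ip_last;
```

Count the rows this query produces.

5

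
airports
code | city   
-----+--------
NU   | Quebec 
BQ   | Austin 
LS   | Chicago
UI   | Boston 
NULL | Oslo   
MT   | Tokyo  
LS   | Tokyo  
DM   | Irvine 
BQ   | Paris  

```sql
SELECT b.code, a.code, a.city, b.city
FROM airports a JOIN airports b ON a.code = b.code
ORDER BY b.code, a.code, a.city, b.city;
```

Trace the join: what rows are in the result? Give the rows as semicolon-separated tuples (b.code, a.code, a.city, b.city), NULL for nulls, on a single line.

(BQ, BQ, Austin, Austin); (BQ, BQ, Austin, Paris); (BQ, BQ, Paris, Austin); (BQ, BQ, Paris, Paris); (DM, DM, Irvine, Irvine); (LS, LS, Chicago, Chicago); (LS, LS, Chicago, Tokyo); (LS, LS, Tokyo, Chicago); (LS, LS, Tokyo, Tokyo); (MT, MT, Tokyo, Tokyo); (NU, NU, Quebec, Quebec); (UI, UI, Boston, Boston)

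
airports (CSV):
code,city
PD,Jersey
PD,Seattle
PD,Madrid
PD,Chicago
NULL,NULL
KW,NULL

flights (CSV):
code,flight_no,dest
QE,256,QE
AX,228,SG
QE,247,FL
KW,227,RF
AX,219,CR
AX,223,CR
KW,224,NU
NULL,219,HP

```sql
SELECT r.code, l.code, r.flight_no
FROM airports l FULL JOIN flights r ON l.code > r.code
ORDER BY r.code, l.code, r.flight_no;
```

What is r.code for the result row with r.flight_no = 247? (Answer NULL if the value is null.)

QE

FULL OUTER JOIN keeps every row from both sides; unmatched rows get NULL for the other side's columns.
Matching on l.code > r.code. A NULL in a compared column never satisfies the condition.
- code=PD: 5 matching r row(s), so 5 row(s) emitted.
- code=PD: 5 matching r row(s), so 5 row(s) emitted.
- code=PD: 5 matching r row(s), so 5 row(s) emitted.
- code=PD: 5 matching r row(s), so 5 row(s) emitted.
- code=NULL: no r row matches, row kept with r columns NULL.
- code=KW: 3 matching r row(s), so 3 row(s) emitted.
- 3 row(s) from r found no l partner → padded with NULL.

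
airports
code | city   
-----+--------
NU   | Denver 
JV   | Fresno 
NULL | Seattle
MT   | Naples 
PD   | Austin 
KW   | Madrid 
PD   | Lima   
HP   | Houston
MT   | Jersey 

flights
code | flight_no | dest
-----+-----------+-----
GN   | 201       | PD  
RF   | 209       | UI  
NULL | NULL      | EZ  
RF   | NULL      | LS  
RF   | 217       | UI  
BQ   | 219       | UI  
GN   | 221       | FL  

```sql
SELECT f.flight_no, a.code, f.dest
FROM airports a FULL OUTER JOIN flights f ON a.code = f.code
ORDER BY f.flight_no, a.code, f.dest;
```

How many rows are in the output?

FULL OUTER JOIN keeps every row from both sides; unmatched rows get NULL for the other side's columns.
Matching on a.code = f.code. A NULL in a compared column never satisfies the condition.
Matched pairs: 0; unmatched a rows kept: 9; unmatched f rows kept: 7.
Total: 0 matched + 16 padded = 16 rows.

16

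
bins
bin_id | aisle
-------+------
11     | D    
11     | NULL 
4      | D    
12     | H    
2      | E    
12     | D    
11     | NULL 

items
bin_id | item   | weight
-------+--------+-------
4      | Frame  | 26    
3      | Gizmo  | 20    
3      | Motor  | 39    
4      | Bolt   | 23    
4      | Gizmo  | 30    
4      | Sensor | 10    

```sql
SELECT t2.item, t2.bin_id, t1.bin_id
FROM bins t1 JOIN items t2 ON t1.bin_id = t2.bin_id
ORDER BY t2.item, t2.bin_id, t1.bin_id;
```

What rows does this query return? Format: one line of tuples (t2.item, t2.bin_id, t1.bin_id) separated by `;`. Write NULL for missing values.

(Bolt, 4, 4); (Frame, 4, 4); (Gizmo, 4, 4); (Sensor, 4, 4)

INNER JOIN keeps only pairs where the ON condition holds.
Matching on t1.bin_id = t2.bin_id.
Matched pairs: 4.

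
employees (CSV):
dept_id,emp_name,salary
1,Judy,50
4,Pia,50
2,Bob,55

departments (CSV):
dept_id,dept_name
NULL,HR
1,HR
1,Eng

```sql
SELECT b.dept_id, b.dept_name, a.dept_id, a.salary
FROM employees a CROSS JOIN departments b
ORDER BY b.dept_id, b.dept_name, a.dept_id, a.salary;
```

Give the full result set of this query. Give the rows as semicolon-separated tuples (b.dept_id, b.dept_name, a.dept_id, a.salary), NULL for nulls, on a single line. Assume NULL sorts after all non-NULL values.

CROSS JOIN pairs every row of `employees` with every row of `departments`: 3 × 3 = 9 rows.
After projecting and ordering:
b.dept_id | b.dept_name | a.dept_id | a.salary
1 | Eng | 1 | 50
1 | Eng | 2 | 55
1 | Eng | 4 | 50
1 | HR | 1 | 50
1 | HR | 2 | 55
1 | HR | 4 | 50
NULL | HR | 1 | 50
NULL | HR | 2 | 55
NULL | HR | 4 | 50

(1, Eng, 1, 50); (1, Eng, 2, 55); (1, Eng, 4, 50); (1, HR, 1, 50); (1, HR, 2, 55); (1, HR, 4, 50); (NULL, HR, 1, 50); (NULL, HR, 2, 55); (NULL, HR, 4, 50)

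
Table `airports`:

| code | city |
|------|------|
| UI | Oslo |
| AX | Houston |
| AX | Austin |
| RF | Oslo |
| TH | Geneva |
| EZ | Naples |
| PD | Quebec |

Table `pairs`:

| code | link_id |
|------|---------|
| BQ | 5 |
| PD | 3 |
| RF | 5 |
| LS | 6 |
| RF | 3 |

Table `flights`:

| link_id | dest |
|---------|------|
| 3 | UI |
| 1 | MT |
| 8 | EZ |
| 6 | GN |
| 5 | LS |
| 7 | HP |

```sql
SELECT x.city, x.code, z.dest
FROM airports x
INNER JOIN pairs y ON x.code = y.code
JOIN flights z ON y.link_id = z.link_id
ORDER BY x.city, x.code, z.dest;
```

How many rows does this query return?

3

Evaluate left to right. First `airports x INNER JOIN pairs y` on code: 3 row(s).
Then INNER JOIN `flights z` on link_id: keep only rows whose y.link_id appears in z.
Result: 3 row(s).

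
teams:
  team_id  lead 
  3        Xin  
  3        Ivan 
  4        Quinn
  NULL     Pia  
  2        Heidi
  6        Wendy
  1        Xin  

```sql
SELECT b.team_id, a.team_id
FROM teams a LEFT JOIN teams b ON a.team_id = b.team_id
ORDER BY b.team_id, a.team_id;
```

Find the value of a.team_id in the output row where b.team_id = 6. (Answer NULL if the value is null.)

6

LEFT JOIN keeps every row from `teams a`; unmatched rows get NULL for `teams b`'s columns.
Matching on a.team_id = b.team_id. A NULL in a compared column never satisfies the condition.
- a (team_id=3) pairs with 2 row(s) of b.
- a (team_id=3) pairs with 2 row(s) of b.
- a (team_id=4) pairs with 1 row(s) of b.
- a (team_id=NULL) has no partner → padded with NULL.
- a (team_id=2) pairs with 1 row(s) of b.
- a (team_id=6) pairs with 1 row(s) of b.
- a (team_id=1) pairs with 1 row(s) of b.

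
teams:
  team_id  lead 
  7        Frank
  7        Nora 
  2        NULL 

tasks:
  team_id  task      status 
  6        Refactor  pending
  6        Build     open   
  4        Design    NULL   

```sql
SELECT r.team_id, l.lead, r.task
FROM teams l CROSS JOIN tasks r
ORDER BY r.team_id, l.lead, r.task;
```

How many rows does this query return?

CROSS JOIN pairs every row of `teams` with every row of `tasks`: 3 × 3 = 9 rows.

9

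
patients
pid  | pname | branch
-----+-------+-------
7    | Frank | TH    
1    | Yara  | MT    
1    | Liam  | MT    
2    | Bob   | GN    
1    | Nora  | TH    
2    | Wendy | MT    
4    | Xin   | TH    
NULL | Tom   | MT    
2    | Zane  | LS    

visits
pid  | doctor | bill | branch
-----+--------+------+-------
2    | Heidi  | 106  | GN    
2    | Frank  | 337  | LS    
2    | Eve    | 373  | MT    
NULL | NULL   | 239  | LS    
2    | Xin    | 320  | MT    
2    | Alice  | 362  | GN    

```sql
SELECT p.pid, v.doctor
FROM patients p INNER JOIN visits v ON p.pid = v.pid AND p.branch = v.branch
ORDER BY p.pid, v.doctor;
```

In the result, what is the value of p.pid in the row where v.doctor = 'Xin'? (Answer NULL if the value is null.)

INNER JOIN keeps only pairs where the ON condition holds.
Matching on p.pid = v.pid AND p.branch = v.branch. A NULL in a compared column never satisfies the condition.
- p row (pid=7, branch=TH): no match → dropped.
- p row (pid=1, branch=MT): no match → dropped.
- p row (pid=1, branch=MT): no match → dropped.
- p row (pid=2, branch=GN): matches 2 v row(s) → 2 output row(s).
- p row (pid=1, branch=TH): no match → dropped.
- p row (pid=2, branch=MT): matches 2 v row(s) → 2 output row(s).
- p row (pid=4, branch=TH): no match → dropped.
- p row (pid=NULL, branch=MT): no match → dropped.
- p row (pid=2, branch=LS): matches 1 v row(s) → 1 output row(s).

2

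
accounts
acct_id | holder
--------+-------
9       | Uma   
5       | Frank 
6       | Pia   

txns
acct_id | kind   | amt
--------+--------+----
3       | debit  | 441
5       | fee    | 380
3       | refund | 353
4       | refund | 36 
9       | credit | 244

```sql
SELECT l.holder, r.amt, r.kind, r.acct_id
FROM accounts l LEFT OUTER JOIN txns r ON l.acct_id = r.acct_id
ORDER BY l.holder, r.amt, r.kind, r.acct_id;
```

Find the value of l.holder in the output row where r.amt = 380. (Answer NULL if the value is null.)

Frank

LEFT JOIN keeps every row from `accounts`; unmatched rows get NULL for `txns`'s columns.
Matching on l.acct_id = r.acct_id.
Matched pairs: 2; unmatched l rows kept: 1.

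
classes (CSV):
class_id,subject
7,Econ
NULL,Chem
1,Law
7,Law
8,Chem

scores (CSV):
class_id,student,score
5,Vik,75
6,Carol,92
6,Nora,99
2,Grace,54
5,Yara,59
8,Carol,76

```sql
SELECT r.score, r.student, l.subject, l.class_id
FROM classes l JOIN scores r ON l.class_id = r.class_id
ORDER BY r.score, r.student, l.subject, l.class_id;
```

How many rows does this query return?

1

INNER JOIN keeps only pairs where the ON condition holds.
Matching on l.class_id = r.class_id. A NULL in a compared column never satisfies the condition.
Matched pairs: 1.
Total: 1 rows.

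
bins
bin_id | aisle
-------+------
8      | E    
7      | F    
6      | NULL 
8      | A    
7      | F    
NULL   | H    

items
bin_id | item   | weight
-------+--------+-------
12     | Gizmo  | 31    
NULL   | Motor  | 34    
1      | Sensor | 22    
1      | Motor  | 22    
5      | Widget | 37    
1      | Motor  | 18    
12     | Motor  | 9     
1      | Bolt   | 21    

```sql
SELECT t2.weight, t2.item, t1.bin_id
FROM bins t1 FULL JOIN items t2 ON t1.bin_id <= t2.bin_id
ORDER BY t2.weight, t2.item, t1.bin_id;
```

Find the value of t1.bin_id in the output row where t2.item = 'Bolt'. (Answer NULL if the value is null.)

NULL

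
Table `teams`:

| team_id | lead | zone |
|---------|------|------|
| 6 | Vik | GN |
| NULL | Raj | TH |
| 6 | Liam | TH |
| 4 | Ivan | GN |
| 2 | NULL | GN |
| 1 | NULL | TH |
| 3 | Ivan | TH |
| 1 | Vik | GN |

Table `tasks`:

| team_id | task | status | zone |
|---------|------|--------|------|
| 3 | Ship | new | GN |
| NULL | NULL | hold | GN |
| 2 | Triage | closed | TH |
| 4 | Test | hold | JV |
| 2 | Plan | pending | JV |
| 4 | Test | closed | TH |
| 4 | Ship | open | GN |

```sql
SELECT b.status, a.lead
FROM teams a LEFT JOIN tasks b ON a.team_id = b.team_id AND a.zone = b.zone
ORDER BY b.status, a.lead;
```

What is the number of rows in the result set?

LEFT JOIN keeps every row from `teams`; unmatched rows get NULL for `tasks`'s columns.
Matching on a.team_id = b.team_id AND a.zone = b.zone. A NULL in a compared column never satisfies the condition.
Matched pairs: 1; unmatched a rows kept: 7.
Total: 1 matched + 7 padded = 8 rows.

8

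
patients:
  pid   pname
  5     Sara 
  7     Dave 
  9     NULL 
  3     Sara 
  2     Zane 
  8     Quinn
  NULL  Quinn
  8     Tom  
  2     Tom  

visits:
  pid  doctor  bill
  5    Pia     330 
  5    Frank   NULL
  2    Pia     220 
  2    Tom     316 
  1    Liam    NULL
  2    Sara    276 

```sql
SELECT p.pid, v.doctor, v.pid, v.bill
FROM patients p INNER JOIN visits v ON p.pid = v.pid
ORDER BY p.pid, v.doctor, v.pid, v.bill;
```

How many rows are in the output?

8

INNER JOIN keeps only pairs where the ON condition holds.
Matching on p.pid = v.pid. A NULL in a compared column never satisfies the condition.
- p[0] pid=5 → 2 match(es) in v → 2 row(s).
- p[1] pid=7 → no match; dropped.
- p[2] pid=9 → no match; dropped.
- p[3] pid=3 → no match; dropped.
- p[4] pid=2 → 3 match(es) in v → 3 row(s).
- p[5] pid=8 → no match; dropped.
- p[6] pid=NULL → no match; dropped.
- p[7] pid=8 → no match; dropped.
- p[8] pid=2 → 3 match(es) in v → 3 row(s).
Total: 8 rows.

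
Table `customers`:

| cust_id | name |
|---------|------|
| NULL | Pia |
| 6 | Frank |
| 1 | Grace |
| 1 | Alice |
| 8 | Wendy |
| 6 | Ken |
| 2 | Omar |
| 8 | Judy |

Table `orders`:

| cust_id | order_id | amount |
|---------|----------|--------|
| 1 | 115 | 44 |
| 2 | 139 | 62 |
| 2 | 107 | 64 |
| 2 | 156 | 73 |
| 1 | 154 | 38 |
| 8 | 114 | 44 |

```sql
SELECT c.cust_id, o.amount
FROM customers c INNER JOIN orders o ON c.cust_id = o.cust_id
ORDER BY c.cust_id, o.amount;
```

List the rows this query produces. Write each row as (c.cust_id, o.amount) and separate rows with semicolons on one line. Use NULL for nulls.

(1, 38); (1, 38); (1, 44); (1, 44); (2, 62); (2, 64); (2, 73); (8, 44); (8, 44)

INNER JOIN keeps only pairs where the ON condition holds.
Matching on c.cust_id = o.cust_id. A NULL in a compared column never satisfies the condition.
- c row (cust_id=NULL): no match → dropped.
- c row (cust_id=6): no match → dropped.
- c row (cust_id=1): matches 2 o row(s) → 2 output row(s).
- c row (cust_id=1): matches 2 o row(s) → 2 output row(s).
- c row (cust_id=8): matches 1 o row(s) → 1 output row(s).
- c row (cust_id=6): no match → dropped.
- c row (cust_id=2): matches 3 o row(s) → 3 output row(s).
- c row (cust_id=8): matches 1 o row(s) → 1 output row(s).
After projecting and ordering:
c.cust_id | o.amount
1 | 38
1 | 38
1 | 44
1 | 44
2 | 62
2 | 64
2 | 73
8 | 44
8 | 44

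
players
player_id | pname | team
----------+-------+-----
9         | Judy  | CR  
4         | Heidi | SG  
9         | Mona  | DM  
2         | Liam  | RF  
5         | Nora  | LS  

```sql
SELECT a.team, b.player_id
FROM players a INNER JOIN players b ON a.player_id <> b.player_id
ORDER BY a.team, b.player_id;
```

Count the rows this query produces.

18

INNER JOIN keeps only pairs where the ON condition holds.
Matching on a.player_id <> b.player_id.
- player_id=9: 3 matching b row(s), so 3 row(s) emitted.
- player_id=4: 4 matching b row(s), so 4 row(s) emitted.
- player_id=9: 3 matching b row(s), so 3 row(s) emitted.
- player_id=2: 4 matching b row(s), so 4 row(s) emitted.
- player_id=5: 4 matching b row(s), so 4 row(s) emitted.
Total: 18 rows.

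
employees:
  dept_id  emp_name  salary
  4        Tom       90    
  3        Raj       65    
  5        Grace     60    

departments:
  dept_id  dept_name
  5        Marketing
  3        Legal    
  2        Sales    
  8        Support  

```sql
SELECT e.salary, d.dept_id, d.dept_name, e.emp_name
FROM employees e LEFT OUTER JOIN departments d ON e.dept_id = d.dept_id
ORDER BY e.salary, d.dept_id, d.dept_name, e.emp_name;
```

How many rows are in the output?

3

LEFT JOIN keeps every row from `employees`; unmatched rows get NULL for `departments`'s columns.
Matching on e.dept_id = d.dept_id.
- e[0] dept_id=4 → no match; kept with NULLs on the d side.
- e[1] dept_id=3 → 1 match(es) in d → 1 row(s).
- e[2] dept_id=5 → 1 match(es) in d → 1 row(s).
Total: 2 matched + 1 padded = 3 rows.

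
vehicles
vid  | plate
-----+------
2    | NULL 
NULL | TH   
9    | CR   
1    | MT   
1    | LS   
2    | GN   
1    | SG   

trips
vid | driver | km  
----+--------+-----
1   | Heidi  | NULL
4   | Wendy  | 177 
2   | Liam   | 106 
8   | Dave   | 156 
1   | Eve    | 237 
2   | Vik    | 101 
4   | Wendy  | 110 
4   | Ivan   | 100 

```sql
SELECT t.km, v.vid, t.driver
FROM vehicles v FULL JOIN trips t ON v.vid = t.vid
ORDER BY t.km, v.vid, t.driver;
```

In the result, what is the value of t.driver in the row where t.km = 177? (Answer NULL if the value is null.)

FULL OUTER JOIN keeps every row from both sides; unmatched rows get NULL for the other side's columns.
Matching on v.vid = t.vid. A NULL in a compared column never satisfies the condition.
Matched pairs: 10; unmatched v rows kept: 2; unmatched t rows kept: 4.

Wendy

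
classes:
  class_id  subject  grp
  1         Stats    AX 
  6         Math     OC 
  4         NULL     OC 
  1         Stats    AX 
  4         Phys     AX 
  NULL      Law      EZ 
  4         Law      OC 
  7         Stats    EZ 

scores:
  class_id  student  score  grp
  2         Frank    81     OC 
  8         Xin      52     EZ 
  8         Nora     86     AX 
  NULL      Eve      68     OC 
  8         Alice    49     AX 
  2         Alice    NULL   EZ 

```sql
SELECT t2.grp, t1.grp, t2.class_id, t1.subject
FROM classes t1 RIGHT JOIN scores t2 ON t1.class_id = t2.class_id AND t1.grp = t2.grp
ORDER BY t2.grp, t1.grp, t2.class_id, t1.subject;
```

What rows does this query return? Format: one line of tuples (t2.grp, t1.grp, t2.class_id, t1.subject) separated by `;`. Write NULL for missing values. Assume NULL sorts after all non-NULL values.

RIGHT JOIN keeps every row from `scores`; unmatched rows get NULL for `classes`'s columns.
Matching on t1.class_id = t2.class_id AND t1.grp = t2.grp. A NULL in a compared column never satisfies the condition.
Matched pairs: 0; unmatched t2 rows kept: 6.

(AX, NULL, 8, NULL); (AX, NULL, 8, NULL); (EZ, NULL, 2, NULL); (EZ, NULL, 8, NULL); (OC, NULL, 2, NULL); (OC, NULL, NULL, NULL)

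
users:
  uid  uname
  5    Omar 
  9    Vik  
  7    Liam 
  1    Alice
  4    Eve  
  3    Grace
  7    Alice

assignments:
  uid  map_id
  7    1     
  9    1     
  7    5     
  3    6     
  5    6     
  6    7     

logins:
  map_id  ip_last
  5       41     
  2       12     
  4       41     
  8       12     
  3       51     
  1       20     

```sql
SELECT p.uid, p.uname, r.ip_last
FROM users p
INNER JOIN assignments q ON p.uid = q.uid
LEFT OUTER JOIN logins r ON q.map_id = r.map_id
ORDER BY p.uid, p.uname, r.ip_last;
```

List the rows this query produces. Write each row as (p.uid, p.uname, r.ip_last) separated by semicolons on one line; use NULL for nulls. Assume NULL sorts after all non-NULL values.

(3, Grace, NULL); (5, Omar, NULL); (7, Alice, 20); (7, Alice, 41); (7, Liam, 20); (7, Liam, 41); (9, Vik, 20)

Step 1 — p INNER JOIN q on uid → 7 row(s).
Then LEFT JOIN `logins r` on map_id: each of those 7 rows is kept; rows whose q.map_id has no match in r get NULL for r's columns.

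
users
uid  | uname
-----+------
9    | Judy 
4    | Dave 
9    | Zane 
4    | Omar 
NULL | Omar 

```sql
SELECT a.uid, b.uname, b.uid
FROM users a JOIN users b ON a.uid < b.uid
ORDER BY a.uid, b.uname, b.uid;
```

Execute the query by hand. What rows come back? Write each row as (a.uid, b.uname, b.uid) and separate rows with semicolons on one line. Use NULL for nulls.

(4, Judy, 9); (4, Judy, 9); (4, Zane, 9); (4, Zane, 9)

INNER JOIN keeps only pairs where the ON condition holds.
Matching on a.uid < b.uid. A NULL in a compared column never satisfies the condition.
- a row (uid=9): no match → dropped.
- a row (uid=4): matches 2 b row(s) → 2 output row(s).
- a row (uid=9): no match → dropped.
- a row (uid=4): matches 2 b row(s) → 2 output row(s).
- a row (uid=NULL): no match → dropped.
After projecting and ordering:
a.uid | b.uname | b.uid
4 | Judy | 9
4 | Judy | 9
4 | Zane | 9
4 | Zane | 9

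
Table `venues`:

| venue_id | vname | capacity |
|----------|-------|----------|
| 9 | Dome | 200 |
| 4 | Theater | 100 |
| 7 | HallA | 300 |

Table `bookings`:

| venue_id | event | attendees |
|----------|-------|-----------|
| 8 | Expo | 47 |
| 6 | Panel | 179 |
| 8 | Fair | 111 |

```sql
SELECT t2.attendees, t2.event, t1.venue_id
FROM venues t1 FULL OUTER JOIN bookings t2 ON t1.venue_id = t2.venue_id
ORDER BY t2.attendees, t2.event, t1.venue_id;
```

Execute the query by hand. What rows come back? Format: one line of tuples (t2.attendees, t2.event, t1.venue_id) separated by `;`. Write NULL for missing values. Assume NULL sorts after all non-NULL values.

(47, Expo, NULL); (111, Fair, NULL); (179, Panel, NULL); (NULL, NULL, 4); (NULL, NULL, 7); (NULL, NULL, 9)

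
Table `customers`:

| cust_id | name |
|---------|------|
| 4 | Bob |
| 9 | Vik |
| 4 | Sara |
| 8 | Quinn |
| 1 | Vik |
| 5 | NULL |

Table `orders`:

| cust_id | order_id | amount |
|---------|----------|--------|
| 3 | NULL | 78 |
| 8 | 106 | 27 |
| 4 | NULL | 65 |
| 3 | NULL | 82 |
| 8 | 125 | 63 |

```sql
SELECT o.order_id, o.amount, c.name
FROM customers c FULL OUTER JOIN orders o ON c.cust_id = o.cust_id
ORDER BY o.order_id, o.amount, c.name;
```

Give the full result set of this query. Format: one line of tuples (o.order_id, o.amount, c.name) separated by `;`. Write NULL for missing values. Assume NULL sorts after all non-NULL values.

(106, 27, Quinn); (125, 63, Quinn); (NULL, 65, Bob); (NULL, 65, Sara); (NULL, 78, NULL); (NULL, 82, NULL); (NULL, NULL, Vik); (NULL, NULL, Vik); (NULL, NULL, NULL)

FULL OUTER JOIN keeps every row from both sides; unmatched rows get NULL for the other side's columns.
Matching on c.cust_id = o.cust_id.
Matched pairs: 4; unmatched c rows kept: 3; unmatched o rows kept: 2.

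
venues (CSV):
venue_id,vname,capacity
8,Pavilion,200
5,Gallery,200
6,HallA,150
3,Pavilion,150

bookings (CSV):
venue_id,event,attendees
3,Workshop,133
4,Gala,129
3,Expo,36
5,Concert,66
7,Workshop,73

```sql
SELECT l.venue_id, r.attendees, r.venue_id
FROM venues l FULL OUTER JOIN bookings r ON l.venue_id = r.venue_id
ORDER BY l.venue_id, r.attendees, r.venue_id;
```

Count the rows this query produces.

FULL OUTER JOIN keeps every row from both sides; unmatched rows get NULL for the other side's columns.
Matching on l.venue_id = r.venue_id.
Matched pairs: 3; unmatched l rows kept: 2; unmatched r rows kept: 2.
Total: 3 matched + 4 padded = 7 rows.

7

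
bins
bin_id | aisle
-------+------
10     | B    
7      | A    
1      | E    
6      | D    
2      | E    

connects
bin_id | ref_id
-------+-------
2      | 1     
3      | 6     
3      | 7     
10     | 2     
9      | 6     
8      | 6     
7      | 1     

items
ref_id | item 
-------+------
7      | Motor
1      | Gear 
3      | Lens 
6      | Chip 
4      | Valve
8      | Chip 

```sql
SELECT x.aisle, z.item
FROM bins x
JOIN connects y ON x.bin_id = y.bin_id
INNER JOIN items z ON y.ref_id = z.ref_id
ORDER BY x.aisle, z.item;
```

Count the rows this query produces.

2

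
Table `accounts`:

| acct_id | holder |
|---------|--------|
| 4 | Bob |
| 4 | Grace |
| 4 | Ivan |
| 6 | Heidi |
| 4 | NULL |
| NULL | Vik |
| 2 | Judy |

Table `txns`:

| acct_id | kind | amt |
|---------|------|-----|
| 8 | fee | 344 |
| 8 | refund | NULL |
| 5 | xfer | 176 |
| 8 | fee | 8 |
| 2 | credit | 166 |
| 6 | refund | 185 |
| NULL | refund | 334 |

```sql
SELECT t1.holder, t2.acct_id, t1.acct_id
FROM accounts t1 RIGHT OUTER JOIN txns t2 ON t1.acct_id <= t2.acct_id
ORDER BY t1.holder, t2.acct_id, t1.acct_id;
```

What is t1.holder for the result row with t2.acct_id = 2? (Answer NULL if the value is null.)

RIGHT JOIN keeps every row from `txns`; unmatched rows get NULL for `accounts`'s columns.
Matching on t1.acct_id <= t2.acct_id. A NULL in a compared column never satisfies the condition.
- t1 row (acct_id=4): matches 5 t2 row(s) → 5 output row(s).
- t1 row (acct_id=4): matches 5 t2 row(s) → 5 output row(s).
- t1 row (acct_id=4): matches 5 t2 row(s) → 5 output row(s).
- t1 row (acct_id=6): matches 4 t2 row(s) → 4 output row(s).
- t1 row (acct_id=4): matches 5 t2 row(s) → 5 output row(s).
- t1 row (acct_id=NULL): no match.
- t1 row (acct_id=2): matches 6 t2 row(s) → 6 output row(s).
- 1 row(s) from t2 found no t1 partner → padded with NULL.

Judy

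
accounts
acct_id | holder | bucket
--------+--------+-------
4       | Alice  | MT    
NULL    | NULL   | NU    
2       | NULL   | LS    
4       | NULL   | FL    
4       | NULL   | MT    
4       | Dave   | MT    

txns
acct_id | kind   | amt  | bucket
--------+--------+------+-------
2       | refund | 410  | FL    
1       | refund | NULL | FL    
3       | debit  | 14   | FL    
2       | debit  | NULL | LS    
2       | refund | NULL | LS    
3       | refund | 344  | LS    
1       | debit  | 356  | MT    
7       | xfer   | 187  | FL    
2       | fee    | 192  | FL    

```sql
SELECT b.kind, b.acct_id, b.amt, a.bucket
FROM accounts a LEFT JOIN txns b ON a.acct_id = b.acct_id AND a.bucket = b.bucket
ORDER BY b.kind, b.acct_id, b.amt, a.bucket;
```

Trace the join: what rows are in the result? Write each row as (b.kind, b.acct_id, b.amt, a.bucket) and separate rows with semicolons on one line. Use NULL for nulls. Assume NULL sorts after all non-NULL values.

(debit, 2, NULL, LS); (refund, 2, NULL, LS); (NULL, NULL, NULL, FL); (NULL, NULL, NULL, MT); (NULL, NULL, NULL, MT); (NULL, NULL, NULL, MT); (NULL, NULL, NULL, NU)

LEFT JOIN keeps every row from `accounts`; unmatched rows get NULL for `txns`'s columns.
Matching on a.acct_id = b.acct_id AND a.bucket = b.bucket. A NULL in a compared column never satisfies the condition.
- a[0] acct_id=4, bucket=MT → no match; kept with NULLs on the b side.
- a[1] acct_id=NULL, bucket=NU → no match; kept with NULLs on the b side.
- a[2] acct_id=2, bucket=LS → 2 match(es) in b → 2 row(s).
- a[3] acct_id=4, bucket=FL → no match; kept with NULLs on the b side.
- a[4] acct_id=4, bucket=MT → no match; kept with NULLs on the b side.
- a[5] acct_id=4, bucket=MT → no match; kept with NULLs on the b side.
After projecting and ordering:
b.kind | b.acct_id | b.amt | a.bucket
debit | 2 | NULL | LS
refund | 2 | NULL | LS
NULL | NULL | NULL | FL
NULL | NULL | NULL | MT
NULL | NULL | NULL | MT
NULL | NULL | NULL | MT
NULL | NULL | NULL | NU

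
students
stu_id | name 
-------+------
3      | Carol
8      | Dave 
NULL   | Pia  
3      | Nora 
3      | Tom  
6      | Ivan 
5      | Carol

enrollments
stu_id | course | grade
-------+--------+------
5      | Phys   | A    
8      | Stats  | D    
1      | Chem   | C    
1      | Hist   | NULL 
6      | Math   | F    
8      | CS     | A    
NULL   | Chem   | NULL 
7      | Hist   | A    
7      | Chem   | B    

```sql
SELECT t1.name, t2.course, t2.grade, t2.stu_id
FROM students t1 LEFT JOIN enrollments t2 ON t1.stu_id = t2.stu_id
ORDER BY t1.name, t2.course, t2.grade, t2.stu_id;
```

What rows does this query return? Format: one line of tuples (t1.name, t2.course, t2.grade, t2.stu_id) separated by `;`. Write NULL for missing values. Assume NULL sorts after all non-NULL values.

LEFT JOIN keeps every row from `students`; unmatched rows get NULL for `enrollments`'s columns.
Matching on t1.stu_id = t2.stu_id. A NULL in a compared column never satisfies the condition.
Matched pairs: 4; unmatched t1 rows kept: 4.

(Carol, Phys, A, 5); (Carol, NULL, NULL, NULL); (Dave, CS, A, 8); (Dave, Stats, D, 8); (Ivan, Math, F, 6); (Nora, NULL, NULL, NULL); (Pia, NULL, NULL, NULL); (Tom, NULL, NULL, NULL)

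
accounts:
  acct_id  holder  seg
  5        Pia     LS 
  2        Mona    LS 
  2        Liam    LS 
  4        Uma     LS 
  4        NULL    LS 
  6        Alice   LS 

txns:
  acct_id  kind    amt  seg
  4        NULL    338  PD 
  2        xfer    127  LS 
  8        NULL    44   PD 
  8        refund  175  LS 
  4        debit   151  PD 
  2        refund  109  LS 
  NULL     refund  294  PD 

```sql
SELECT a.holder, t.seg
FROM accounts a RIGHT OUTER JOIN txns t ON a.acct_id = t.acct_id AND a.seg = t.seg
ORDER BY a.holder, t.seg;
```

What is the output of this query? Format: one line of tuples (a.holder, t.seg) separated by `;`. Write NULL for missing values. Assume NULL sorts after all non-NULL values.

(Liam, LS); (Liam, LS); (Mona, LS); (Mona, LS); (NULL, LS); (NULL, PD); (NULL, PD); (NULL, PD); (NULL, PD)

RIGHT JOIN keeps every row from `txns`; unmatched rows get NULL for `accounts`'s columns.
Matching on a.acct_id = t.acct_id AND a.seg = t.seg. A NULL in a compared column never satisfies the condition.
Matched pairs: 4; unmatched t rows kept: 5.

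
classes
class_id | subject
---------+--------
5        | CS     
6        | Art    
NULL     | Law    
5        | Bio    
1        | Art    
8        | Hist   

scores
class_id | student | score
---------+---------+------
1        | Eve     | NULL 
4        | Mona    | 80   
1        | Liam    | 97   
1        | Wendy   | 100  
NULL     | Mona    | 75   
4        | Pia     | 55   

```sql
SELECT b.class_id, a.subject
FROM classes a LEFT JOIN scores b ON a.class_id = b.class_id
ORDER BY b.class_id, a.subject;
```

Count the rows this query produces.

8

LEFT JOIN keeps every row from `classes`; unmatched rows get NULL for `scores`'s columns.
Matching on a.class_id = b.class_id. A NULL in a compared column never satisfies the condition.
- class_id=5: no b row matches, row kept with b columns NULL.
- class_id=6: no b row matches, row kept with b columns NULL.
- class_id=NULL: no b row matches, row kept with b columns NULL.
- class_id=5: no b row matches, row kept with b columns NULL.
- class_id=1: 3 matching b row(s), so 3 row(s) emitted.
- class_id=8: no b row matches, row kept with b columns NULL.
Total: 3 matched + 5 padded = 8 rows.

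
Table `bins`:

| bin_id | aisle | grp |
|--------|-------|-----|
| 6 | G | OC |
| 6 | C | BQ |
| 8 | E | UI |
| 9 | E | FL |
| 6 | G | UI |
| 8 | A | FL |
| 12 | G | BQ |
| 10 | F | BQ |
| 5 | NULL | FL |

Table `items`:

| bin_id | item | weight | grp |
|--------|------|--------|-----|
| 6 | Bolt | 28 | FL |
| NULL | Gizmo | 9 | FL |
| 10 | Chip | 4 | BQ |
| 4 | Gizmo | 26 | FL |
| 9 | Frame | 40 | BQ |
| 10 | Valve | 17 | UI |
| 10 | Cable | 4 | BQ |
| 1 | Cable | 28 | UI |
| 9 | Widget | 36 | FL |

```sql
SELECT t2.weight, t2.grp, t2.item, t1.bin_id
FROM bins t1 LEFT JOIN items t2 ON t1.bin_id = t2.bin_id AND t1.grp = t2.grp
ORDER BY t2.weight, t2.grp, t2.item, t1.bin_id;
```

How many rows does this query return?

10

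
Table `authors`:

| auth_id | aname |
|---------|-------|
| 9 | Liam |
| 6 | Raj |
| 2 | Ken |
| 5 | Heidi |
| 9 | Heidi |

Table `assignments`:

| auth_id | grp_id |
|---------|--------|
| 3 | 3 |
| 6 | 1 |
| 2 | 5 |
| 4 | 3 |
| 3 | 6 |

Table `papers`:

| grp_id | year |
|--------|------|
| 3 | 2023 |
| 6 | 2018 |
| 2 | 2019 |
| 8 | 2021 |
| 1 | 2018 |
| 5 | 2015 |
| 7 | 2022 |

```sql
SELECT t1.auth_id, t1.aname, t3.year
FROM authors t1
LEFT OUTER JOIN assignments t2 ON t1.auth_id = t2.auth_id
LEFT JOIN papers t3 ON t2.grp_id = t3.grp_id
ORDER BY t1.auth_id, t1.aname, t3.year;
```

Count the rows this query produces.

5

Joins associate left-to-right: authors LEFT JOIN assignments on auth_id gives 5 intermediate row(s).
Then LEFT JOIN `papers t3` on grp_id: each of those 5 rows is kept; rows whose t2.grp_id has no match in t3 get NULL for t3's columns.
Result: 5 row(s).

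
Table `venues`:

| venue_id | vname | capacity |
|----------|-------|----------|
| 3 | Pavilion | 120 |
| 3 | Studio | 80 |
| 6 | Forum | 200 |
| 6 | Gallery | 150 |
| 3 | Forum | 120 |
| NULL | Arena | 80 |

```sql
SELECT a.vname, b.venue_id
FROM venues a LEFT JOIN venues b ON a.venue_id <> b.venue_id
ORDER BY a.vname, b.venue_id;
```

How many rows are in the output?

LEFT JOIN keeps every row from `venues a`; unmatched rows get NULL for `venues b`'s columns.
Matching on a.venue_id <> b.venue_id. A NULL in a compared column never satisfies the condition.
Matched pairs: 12; unmatched a rows kept: 1.
Total: 12 matched + 1 padded = 13 rows.

13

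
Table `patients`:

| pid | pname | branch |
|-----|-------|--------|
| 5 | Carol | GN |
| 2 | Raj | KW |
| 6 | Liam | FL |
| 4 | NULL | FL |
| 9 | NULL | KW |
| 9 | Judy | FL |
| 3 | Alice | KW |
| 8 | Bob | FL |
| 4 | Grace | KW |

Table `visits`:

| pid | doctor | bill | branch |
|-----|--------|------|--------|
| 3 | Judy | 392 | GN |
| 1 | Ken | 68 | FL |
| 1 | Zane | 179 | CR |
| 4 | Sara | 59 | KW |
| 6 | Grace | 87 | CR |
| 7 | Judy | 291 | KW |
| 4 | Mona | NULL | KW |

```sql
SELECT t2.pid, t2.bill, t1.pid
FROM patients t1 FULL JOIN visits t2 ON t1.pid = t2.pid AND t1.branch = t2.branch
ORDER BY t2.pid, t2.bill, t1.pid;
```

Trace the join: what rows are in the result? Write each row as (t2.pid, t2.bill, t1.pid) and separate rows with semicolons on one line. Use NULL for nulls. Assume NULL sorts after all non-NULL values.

(1, 68, NULL); (1, 179, NULL); (3, 392, NULL); (4, 59, 4); (4, NULL, 4); (6, 87, NULL); (7, 291, NULL); (NULL, NULL, 2); (NULL, NULL, 3); (NULL, NULL, 4); (NULL, NULL, 5); (NULL, NULL, 6); (NULL, NULL, 8); (NULL, NULL, 9); (NULL, NULL, 9)

FULL OUTER JOIN keeps every row from both sides; unmatched rows get NULL for the other side's columns.
Matching on t1.pid = t2.pid AND t1.branch = t2.branch.
- t1[0] pid=5, branch=GN → no match; kept with NULLs on the t2 side.
- t1[1] pid=2, branch=KW → no match; kept with NULLs on the t2 side.
- t1[2] pid=6, branch=FL → no match; kept with NULLs on the t2 side.
- t1[3] pid=4, branch=FL → no match; kept with NULLs on the t2 side.
- t1[4] pid=9, branch=KW → no match; kept with NULLs on the t2 side.
- t1[5] pid=9, branch=FL → no match; kept with NULLs on the t2 side.
- t1[6] pid=3, branch=KW → no match; kept with NULLs on the t2 side.
- t1[7] pid=8, branch=FL → no match; kept with NULLs on the t2 side.
- t1[8] pid=4, branch=KW → 2 match(es) in t2 → 2 row(s).
- plus 5 unmatched t2 row(s), each kept with NULL t1 columns.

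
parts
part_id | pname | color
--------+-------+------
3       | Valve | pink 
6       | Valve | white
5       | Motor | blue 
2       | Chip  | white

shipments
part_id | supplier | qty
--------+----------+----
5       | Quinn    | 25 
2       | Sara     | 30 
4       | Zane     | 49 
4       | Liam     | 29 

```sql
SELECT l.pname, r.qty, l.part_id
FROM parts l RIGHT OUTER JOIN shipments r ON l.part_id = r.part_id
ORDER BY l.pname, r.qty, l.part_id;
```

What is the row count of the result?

RIGHT JOIN keeps every row from `shipments`; unmatched rows get NULL for `parts`'s columns.
Matching on l.part_id = r.part_id.
Matched pairs: 2; unmatched r rows kept: 2.
Total: 2 matched + 2 padded = 4 rows.

4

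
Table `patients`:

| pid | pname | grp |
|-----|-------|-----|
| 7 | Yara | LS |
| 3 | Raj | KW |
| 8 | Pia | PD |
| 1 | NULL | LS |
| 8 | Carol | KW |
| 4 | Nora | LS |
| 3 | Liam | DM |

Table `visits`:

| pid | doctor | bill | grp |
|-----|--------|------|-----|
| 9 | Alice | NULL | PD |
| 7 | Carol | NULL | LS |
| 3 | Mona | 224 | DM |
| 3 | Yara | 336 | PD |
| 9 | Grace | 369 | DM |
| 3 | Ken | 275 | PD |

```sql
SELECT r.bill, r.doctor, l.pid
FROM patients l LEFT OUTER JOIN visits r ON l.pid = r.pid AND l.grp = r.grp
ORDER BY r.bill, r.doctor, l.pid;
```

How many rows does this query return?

LEFT JOIN keeps every row from `patients`; unmatched rows get NULL for `visits`'s columns.
Matching on l.pid = r.pid AND l.grp = r.grp.
- l[0] pid=7, grp=LS → 1 match(es) in r → 1 row(s).
- l[1] pid=3, grp=KW → no match; kept with NULLs on the r side.
- l[2] pid=8, grp=PD → no match; kept with NULLs on the r side.
- l[3] pid=1, grp=LS → no match; kept with NULLs on the r side.
- l[4] pid=8, grp=KW → no match; kept with NULLs on the r side.
- l[5] pid=4, grp=LS → no match; kept with NULLs on the r side.
- l[6] pid=3, grp=DM → 1 match(es) in r → 1 row(s).
Total: 2 matched + 5 padded = 7 rows.

7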